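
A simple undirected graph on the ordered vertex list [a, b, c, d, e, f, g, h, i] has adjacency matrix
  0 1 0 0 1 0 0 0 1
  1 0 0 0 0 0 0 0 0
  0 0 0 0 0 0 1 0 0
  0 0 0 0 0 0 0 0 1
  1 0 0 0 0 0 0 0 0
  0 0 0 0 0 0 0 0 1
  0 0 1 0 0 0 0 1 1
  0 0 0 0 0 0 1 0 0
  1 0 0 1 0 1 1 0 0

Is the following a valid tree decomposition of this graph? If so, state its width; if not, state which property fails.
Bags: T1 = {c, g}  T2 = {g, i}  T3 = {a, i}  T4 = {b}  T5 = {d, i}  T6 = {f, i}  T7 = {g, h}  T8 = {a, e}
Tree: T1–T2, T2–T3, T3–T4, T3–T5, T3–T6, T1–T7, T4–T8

A tree decomposition must satisfy three properties: every vertex lies in some bag; for every edge, both endpoints lie together in some bag; and for every vertex, the bags containing it form a connected subtree. Here edge (a,b) lies in no bag, so the decomposition is invalid.

No — edge (a,b) lies in no bag.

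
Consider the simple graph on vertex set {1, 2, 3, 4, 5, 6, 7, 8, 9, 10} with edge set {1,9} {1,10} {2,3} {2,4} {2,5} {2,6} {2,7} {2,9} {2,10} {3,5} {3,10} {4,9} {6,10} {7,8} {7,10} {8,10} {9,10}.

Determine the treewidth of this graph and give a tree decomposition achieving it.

Treewidth 2.
One optimal decomposition is:
Bags: B1 = {7, 8, 10}  B2 = {2, 7, 10}  B3 = {2, 3, 10}  B4 = {2, 9, 10}  B5 = {2, 4, 9}  B6 = {2, 3, 5}  B7 = {2, 6, 10}  B8 = {1, 9, 10}
Tree: B1–B2, B2–B3, B3–B4, B4–B5, B3–B6, B2–B7, B4–B8

The largest bag has 3 vertices, giving width 2; this decomposition certifies tw(G) ≤ 2. For the lower bound, the 3 vertices {7, 8, 10} are pairwise adjacent, and any tree decomposition puts a clique entirely inside one bag — forcing width ≥ 2. The upper and lower bounds meet at 2, so that is the treewidth.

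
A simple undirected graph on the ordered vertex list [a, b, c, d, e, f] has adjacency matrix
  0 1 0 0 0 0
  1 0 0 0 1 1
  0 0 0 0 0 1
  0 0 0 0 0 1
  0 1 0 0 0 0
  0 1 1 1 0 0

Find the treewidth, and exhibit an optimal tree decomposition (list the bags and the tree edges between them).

Each bag holds 2 vertices, so the decomposition has width 1, which upper-bounds the treewidth. Any graph with an edge has treewidth ≥ 1, and G has the edge b–f. Combining the bounds, tw(G) = 1.

Treewidth 1.
One optimal decomposition is:
Bags: B1 = {b, f}  B2 = {a, b}  B3 = {c, f}  B4 = {b, e}  B5 = {d, f}
Tree: B1–B2, B1–B3, B2–B4, B1–B5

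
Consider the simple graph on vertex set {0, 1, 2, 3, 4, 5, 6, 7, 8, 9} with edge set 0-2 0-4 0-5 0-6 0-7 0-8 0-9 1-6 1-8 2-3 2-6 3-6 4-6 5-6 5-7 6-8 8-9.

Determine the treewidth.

2

A width-2 tree decomposition is:
Bags: B1 = {0, 2, 6}  B2 = {0, 4, 6}  B3 = {0, 6, 8}  B4 = {1, 6, 8}  B5 = {0, 5, 6}  B6 = {2, 3, 6}  B7 = {0, 8, 9}  B8 = {0, 5, 7}
Tree: B1–B2, B2–B3, B3–B4, B1–B5, B1–B6, B3–B7, B5–B8
Every bag has size at most 3, so the width is 3 − 1 = 2 and tw(G) ≤ 2. Conversely, {0, 8, 9} is a clique of size 3, and the vertices of any clique must share a bag in every tree decomposition; so some bag has ≥ 3 vertices and tw(G) ≥ 2. Combining the bounds, tw(G) = 2.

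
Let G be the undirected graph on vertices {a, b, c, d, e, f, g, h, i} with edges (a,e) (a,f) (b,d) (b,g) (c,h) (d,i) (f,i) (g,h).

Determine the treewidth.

A width-1 tree decomposition is:
Bags: B1 = {a, e}  B2 = {a, f}  B3 = {f, i}  B4 = {d, i}  B5 = {b, d}  B6 = {b, g}  B7 = {g, h}  B8 = {c, h}
Tree: B1–B2, B2–B3, B3–B4, B4–B5, B5–B6, B6–B7, B7–B8
Every bag has size at most 2, so the width is 2 − 1 = 1 and tw(G) ≤ 1. G has an edge, so its treewidth is at least 1. Combining the bounds, tw(G) = 1.

1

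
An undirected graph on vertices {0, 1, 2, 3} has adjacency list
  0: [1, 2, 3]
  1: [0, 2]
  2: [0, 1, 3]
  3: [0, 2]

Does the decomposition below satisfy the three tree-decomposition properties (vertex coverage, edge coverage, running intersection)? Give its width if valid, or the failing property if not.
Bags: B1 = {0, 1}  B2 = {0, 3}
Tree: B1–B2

A tree decomposition must satisfy three properties: every vertex lies in some bag; for every edge, both endpoints lie together in some bag; and for every vertex, the bags containing it form a connected subtree. Here vertex 2 appears in no bag, so the decomposition is invalid.

No — vertex 2 appears in no bag.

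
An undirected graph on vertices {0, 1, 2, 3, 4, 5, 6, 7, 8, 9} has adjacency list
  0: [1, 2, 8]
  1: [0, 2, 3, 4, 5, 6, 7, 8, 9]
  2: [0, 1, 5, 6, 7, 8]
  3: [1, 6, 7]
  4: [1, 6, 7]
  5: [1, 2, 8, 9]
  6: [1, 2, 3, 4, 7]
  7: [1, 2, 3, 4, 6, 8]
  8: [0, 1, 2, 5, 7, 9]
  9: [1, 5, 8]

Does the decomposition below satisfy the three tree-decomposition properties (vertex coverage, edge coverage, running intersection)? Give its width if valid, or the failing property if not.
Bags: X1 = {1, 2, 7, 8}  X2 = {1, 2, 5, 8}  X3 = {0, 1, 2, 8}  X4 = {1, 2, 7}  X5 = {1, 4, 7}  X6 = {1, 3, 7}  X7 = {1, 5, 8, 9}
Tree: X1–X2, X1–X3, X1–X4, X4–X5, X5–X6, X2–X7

No — vertex 6 appears in no bag.

A tree decomposition must satisfy three properties: every vertex lies in some bag; for every edge, both endpoints lie together in some bag; and for every vertex, the bags containing it form a connected subtree. Here vertex 6 appears in no bag, so the decomposition is invalid.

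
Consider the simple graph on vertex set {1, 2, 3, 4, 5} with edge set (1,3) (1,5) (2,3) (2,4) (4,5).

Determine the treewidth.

A width-2 tree decomposition is:
Bags: B1 = {2, 4, 5}  B2 = {2, 3, 5}  B3 = {1, 3, 5}
Tree: B1–B2, B2–B3
Each bag holds 3 vertices, so the decomposition has width 2, which upper-bounds the treewidth. The edges 5–4–2–3–1–5 form a cycle, so G is not a tree and its treewidth is at least 2. Combining the bounds, tw(G) = 2.

2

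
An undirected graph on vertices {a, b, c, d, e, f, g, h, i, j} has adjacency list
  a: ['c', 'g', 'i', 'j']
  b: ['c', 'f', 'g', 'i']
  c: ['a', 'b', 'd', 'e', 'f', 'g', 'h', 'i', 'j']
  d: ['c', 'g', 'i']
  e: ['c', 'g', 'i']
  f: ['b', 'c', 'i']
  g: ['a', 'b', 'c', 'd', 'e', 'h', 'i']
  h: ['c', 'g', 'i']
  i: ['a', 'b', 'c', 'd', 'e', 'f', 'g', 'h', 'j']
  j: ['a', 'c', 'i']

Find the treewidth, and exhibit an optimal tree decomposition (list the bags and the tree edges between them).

Treewidth 3.
Bags: B1 = {a, c, g, i}  B2 = {c, g, h, i}  B3 = {b, c, g, i}  B4 = {c, e, g, i}  B5 = {c, d, g, i}  B6 = {a, c, i, j}  B7 = {b, c, f, i}
Tree: B1–B2, B2–B3, B2–B4, B1–B5, B1–B6, B3–B7

Every bag has size at most 4, so the width is 4 − 1 = 3 and tw(G) ≤ 3. For the lower bound, the 4 vertices {c, d, g, i} are pairwise adjacent, and any tree decomposition puts a clique entirely inside one bag — forcing width ≥ 3. The upper and lower bounds meet at 3, so that is the treewidth.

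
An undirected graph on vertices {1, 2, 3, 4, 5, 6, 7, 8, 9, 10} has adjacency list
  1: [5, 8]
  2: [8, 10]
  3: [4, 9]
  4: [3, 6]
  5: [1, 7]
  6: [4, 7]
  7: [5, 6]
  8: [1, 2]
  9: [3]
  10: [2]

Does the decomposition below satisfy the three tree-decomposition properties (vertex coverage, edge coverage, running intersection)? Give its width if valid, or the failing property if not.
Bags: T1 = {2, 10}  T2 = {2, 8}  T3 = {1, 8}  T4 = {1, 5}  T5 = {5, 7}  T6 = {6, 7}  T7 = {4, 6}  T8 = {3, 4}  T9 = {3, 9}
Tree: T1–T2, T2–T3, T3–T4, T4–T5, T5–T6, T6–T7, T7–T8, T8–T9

Checking the three conditions: (i) the bags cover all of {1, 2, 3, 4, 5, 6, 7, 8, 9, 10}; (ii) for each edge, some bag contains both endpoints; (iii) the bags containing any fixed vertex form a subtree. All hold, so the decomposition is valid with width 2 − 1 = 1.

Yes; width 1.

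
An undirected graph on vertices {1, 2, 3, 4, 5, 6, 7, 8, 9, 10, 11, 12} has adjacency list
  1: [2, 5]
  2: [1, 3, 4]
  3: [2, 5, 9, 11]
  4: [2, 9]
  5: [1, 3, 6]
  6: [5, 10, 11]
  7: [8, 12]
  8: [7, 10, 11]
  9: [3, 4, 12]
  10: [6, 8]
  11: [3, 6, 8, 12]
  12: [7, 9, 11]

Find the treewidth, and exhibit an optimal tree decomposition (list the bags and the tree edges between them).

The largest bag has 4 vertices, giving width 3; this decomposition certifies tw(G) ≤ 3. For the lower bound: the 4 vertex sets {7,8,10}, {12}, {11}, {3,5,6,9} are disjoint, each induces a connected subgraph, and every pair is joined by at least one edge of G. Contracting each set to a single vertex therefore yields K_{4} as a minor, and since treewidth is minor-monotone, tw(G) ≥ tw(K_{4}) = 3. Therefore the treewidth is 3.

Treewidth 3.
One optimal decomposition is:
Bags: B1 = {7, 8, 10, 12}  B2 = {8, 10, 11, 12}  B3 = {6, 10, 11, 12}  B4 = {6, 9, 11, 12}  B5 = {3, 6, 9, 11}  B6 = {3, 5, 6, 9}  B7 = {3, 4, 5, 9}  B8 = {2, 3, 4, 5}  B9 = {1, 2, 4, 5}
Tree: B1–B2, B2–B3, B3–B4, B4–B5, B5–B6, B6–B7, B7–B8, B8–B9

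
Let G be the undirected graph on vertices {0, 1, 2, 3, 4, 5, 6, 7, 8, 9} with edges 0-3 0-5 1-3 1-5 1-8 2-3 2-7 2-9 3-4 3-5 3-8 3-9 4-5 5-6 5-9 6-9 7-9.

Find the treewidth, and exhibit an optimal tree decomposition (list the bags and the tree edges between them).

Every bag has size at most 3, so the width is 3 − 1 = 2 and tw(G) ≤ 2. Conversely, {1, 3, 8} is a clique of size 3, and the vertices of any clique must share a bag in every tree decomposition; so some bag has ≥ 3 vertices and tw(G) ≥ 2. The upper and lower bounds meet at 2, so that is the treewidth.

Treewidth 2.
One such decomposition:
Bags: B1 = {2, 3, 9}  B2 = {3, 5, 9}  B3 = {5, 6, 9}  B4 = {1, 3, 5}  B5 = {2, 7, 9}  B6 = {1, 3, 8}  B7 = {3, 4, 5}  B8 = {0, 3, 5}
Tree: B1–B2, B2–B3, B2–B4, B1–B5, B4–B6, B4–B7, B4–B8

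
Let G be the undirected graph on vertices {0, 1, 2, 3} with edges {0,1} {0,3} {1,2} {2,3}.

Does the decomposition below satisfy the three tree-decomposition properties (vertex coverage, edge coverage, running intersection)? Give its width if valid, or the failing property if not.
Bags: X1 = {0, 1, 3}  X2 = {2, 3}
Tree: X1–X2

A tree decomposition must satisfy three properties: every vertex lies in some bag; for every edge, both endpoints lie together in some bag; and for every vertex, the bags containing it form a connected subtree. Here edge (1,2) lies in no bag, so the decomposition is invalid.

No — edge (1,2) lies in no bag.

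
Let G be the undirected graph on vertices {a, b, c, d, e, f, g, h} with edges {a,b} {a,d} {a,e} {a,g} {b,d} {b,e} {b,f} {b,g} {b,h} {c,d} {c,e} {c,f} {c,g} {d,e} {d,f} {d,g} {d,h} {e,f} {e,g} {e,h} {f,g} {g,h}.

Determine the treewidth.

4

A width-4 tree decomposition is:
Bags: B1 = {b, d, e, f, g}  B2 = {b, d, e, g, h}  B3 = {c, d, e, f, g}  B4 = {a, b, d, e, g}
Tree: B1–B2, B1–B3, B2–B4
The largest bag has 5 vertices, giving width 4; this decomposition certifies tw(G) ≤ 4. On the other hand G contains the 5-clique {c, d, e, f, g}. A clique must lie in a single bag of any decomposition, so no decomposition can have width below 4. Hence tw(G) = 4 exactly.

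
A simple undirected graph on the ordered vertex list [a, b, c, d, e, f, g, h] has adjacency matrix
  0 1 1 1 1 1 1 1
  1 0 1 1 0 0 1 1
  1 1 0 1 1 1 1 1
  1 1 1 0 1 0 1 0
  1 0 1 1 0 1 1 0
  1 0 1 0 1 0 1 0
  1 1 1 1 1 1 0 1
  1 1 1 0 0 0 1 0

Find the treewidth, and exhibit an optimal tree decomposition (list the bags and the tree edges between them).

Treewidth 4.
One such decomposition:
Bags: B1 = {a, c, d, e, g}  B2 = {a, c, e, f, g}  B3 = {a, b, c, d, g}  B4 = {a, b, c, g, h}
Tree: B1–B2, B1–B3, B3–B4

Each bag holds 5 vertices, so the decomposition has width 4, which upper-bounds the treewidth. For the lower bound, the 5 vertices {a, c, d, e, g} are pairwise adjacent, and any tree decomposition puts a clique entirely inside one bag — forcing width ≥ 4. Combining the bounds, tw(G) = 4.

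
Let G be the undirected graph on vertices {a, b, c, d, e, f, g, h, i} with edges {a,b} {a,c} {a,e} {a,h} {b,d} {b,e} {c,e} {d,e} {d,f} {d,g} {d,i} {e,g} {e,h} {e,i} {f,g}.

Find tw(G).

2

A width-2 tree decomposition is:
Bags: B1 = {a, b, e}  B2 = {a, c, e}  B3 = {b, d, e}  B4 = {a, e, h}  B5 = {d, e, g}  B6 = {d, f, g}  B7 = {d, e, i}
Tree: B1–B2, B1–B3, B2–B4, B3–B5, B5–B6, B5–B7
Each bag holds 3 vertices, so the decomposition has width 2, which upper-bounds the treewidth. Conversely, {d, e, g} is a clique of size 3, and the vertices of any clique must share a bag in every tree decomposition; so some bag has ≥ 3 vertices and tw(G) ≥ 2. The upper and lower bounds meet at 2, so that is the treewidth.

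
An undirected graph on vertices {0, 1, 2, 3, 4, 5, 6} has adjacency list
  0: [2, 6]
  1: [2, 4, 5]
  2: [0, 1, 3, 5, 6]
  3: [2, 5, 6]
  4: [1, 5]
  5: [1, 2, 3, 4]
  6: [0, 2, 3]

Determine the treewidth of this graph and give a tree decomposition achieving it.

Each bag holds 3 vertices, so the decomposition has width 2, which upper-bounds the treewidth. Conversely, {0, 2, 6} is a clique of size 3, and the vertices of any clique must share a bag in every tree decomposition; so some bag has ≥ 3 vertices and tw(G) ≥ 2. The upper and lower bounds meet at 2, so that is the treewidth.

Treewidth 2.
One such decomposition:
Bags: B1 = {2, 3, 5}  B2 = {2, 3, 6}  B3 = {0, 2, 6}  B4 = {1, 2, 5}  B5 = {1, 4, 5}
Tree: B1–B2, B2–B3, B1–B4, B4–B5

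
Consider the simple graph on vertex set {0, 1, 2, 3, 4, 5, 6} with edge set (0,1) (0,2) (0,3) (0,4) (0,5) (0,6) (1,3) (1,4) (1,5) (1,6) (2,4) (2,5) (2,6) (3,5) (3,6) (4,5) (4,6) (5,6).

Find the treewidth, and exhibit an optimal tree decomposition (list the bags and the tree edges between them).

The largest bag has 5 vertices, giving width 4; this decomposition certifies tw(G) ≤ 4. Conversely, {0, 1, 3, 5, 6} is a clique of size 5, and the vertices of any clique must share a bag in every tree decomposition; so some bag has ≥ 5 vertices and tw(G) ≥ 4. Combining the bounds, tw(G) = 4.

Treewidth 4.
One such decomposition:
Bags: B1 = {0, 1, 4, 5, 6}  B2 = {0, 2, 4, 5, 6}  B3 = {0, 1, 3, 5, 6}
Tree: B1–B2, B1–B3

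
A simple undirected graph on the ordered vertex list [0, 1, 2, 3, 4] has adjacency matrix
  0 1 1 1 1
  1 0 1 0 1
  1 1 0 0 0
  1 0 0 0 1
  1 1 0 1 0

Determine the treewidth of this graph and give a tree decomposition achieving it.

Treewidth 2.
One optimal decomposition is:
Bags: B1 = {0, 1, 4}  B2 = {0, 3, 4}  B3 = {0, 1, 2}
Tree: B1–B2, B1–B3

Each bag holds 3 vertices, so the decomposition has width 2, which upper-bounds the treewidth. Conversely, {0, 1, 2} is a clique of size 3, and the vertices of any clique must share a bag in every tree decomposition; so some bag has ≥ 3 vertices and tw(G) ≥ 2. Therefore the treewidth is 2.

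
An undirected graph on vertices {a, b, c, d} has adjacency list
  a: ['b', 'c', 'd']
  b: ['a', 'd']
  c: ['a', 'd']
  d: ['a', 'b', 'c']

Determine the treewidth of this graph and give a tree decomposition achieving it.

Every bag has size at most 3, so the width is 3 − 1 = 2 and tw(G) ≤ 2. For the lower bound, the 3 vertices {a, c, d} are pairwise adjacent, and any tree decomposition puts a clique entirely inside one bag — forcing width ≥ 2. Combining the bounds, tw(G) = 2.

Treewidth 2.
Bags: B1 = {a, c, d}  B2 = {a, b, d}
Tree: B1–B2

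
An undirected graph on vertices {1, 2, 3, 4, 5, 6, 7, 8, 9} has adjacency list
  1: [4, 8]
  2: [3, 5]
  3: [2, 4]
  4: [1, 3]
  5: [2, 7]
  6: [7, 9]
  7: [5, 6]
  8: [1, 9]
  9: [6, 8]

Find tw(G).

A width-2 tree decomposition is:
Bags: B1 = {1, 8, 9}  B2 = {1, 6, 9}  B3 = {1, 6, 7}  B4 = {1, 5, 7}  B5 = {1, 2, 5}  B6 = {1, 2, 3}  B7 = {1, 3, 4}
Tree: B1–B2, B2–B3, B3–B4, B4–B5, B5–B6, B6–B7
The largest bag has 3 vertices, giving width 2; this decomposition certifies tw(G) ≤ 2. Since 1–8–9–6–7–5–2–3–4–1 is a cycle in G, G is not acyclic. Forests are exactly the graphs of treewidth ≤ 1, so tw(G) ≥ 2. Hence tw(G) = 2 exactly.

2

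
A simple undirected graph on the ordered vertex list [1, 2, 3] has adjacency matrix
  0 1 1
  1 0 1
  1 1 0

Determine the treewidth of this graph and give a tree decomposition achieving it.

A single bag containing all 3 vertices is trivially a valid decomposition of width 2. Conversely, {1, 2, 3} is a clique of size 3, and the vertices of any clique must share a bag in every tree decomposition; so some bag has ≥ 3 vertices and tw(G) ≥ 2. Combining the bounds, tw(G) = 2.

Treewidth 2.
Bags: B1 = {1, 2, 3}
Tree: (single bag)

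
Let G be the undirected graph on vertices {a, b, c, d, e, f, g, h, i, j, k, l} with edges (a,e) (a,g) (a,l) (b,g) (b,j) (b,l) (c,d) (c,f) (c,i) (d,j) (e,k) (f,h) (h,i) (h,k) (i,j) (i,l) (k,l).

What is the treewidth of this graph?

A width-3 tree decomposition is:
Bags: B1 = {a, e, g, k}  B2 = {a, g, k, l}  B3 = {b, g, k, l}  B4 = {b, h, k, l}  B5 = {b, h, i, l}  B6 = {b, h, i, j}  B7 = {f, h, i, j}  B8 = {c, f, i, j}  B9 = {c, d, f, j}
Tree: B1–B2, B2–B3, B3–B4, B4–B5, B5–B6, B6–B7, B7–B8, B8–B9
Each bag holds 4 vertices, so the decomposition has width 3, which upper-bounds the treewidth. For the lower bound: the 4 vertex sets {a,e,g}, {k}, {l}, {b,h,i,j} are disjoint, each induces a connected subgraph, and every pair is joined by at least one edge of G. Contracting each set to a single vertex therefore yields K_{4} as a minor, and since treewidth is minor-monotone, tw(G) ≥ tw(K_{4}) = 3. Hence tw(G) = 3 exactly.

3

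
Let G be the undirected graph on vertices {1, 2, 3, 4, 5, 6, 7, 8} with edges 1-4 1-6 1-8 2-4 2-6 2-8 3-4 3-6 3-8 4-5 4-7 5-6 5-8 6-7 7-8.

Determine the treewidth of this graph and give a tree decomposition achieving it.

Treewidth 3.
One optimal decomposition is:
Bags: B1 = {1, 4, 6, 8}  B2 = {3, 4, 6, 8}  B3 = {2, 4, 6, 8}  B4 = {4, 6, 7, 8}  B5 = {4, 5, 6, 8}
Tree: B1–B2, B2–B3, B3–B4, B4–B5

Each bag holds 4 vertices, so the decomposition has width 3, which upper-bounds the treewidth. For the lower bound: the 4 vertex sets {1,4}, {3,8}, {6}, {2} are disjoint, each induces a connected subgraph, and every pair is joined by at least one edge of G. Contracting each set to a single vertex therefore yields K_{4} as a minor, and since treewidth is minor-monotone, tw(G) ≥ tw(K_{4}) = 3. The upper and lower bounds meet at 3, so that is the treewidth.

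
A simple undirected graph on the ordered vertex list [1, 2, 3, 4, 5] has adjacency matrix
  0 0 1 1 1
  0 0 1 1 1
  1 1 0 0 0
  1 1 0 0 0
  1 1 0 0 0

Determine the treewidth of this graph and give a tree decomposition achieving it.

Each bag holds 3 vertices, so the decomposition has width 2, which upper-bounds the treewidth. The edges 5–2–4–1–5 form a cycle, so G is not a tree and its treewidth is at least 2. Hence tw(G) = 2 exactly.

Treewidth 2.
One such decomposition:
Bags: B1 = {1, 2, 5}  B2 = {1, 2, 4}  B3 = {1, 2, 3}
Tree: B1–B2, B2–B3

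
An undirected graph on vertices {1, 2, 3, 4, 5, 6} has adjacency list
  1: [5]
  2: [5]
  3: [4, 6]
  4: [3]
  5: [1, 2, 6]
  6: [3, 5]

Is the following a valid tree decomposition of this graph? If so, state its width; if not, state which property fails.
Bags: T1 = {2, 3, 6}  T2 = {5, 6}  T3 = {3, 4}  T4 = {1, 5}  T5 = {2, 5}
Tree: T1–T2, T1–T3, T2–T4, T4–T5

No — bags containing vertex 2 are not connected in the tree.

A tree decomposition must satisfy three properties: every vertex lies in some bag; for every edge, both endpoints lie together in some bag; and for every vertex, the bags containing it form a connected subtree. Here bags containing vertex 2 are not connected in the tree, so the decomposition is invalid.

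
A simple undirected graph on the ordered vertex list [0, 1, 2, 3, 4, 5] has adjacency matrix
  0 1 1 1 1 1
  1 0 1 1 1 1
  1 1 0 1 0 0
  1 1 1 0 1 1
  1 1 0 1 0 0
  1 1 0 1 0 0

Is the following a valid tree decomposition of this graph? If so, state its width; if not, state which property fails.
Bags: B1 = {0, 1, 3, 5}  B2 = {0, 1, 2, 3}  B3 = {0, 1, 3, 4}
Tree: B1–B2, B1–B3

Vertex coverage: the bags together contain {0, 1, 2, 3, 4, 5}, the full vertex set. Edge coverage: each edge of G has both endpoints in at least one bag. Running intersection: for every vertex, the bags containing it form a connected subtree. All three properties hold, so this is a valid tree decomposition of width max|bag| − 1 = 3, and hence tw(G) ≤ 3.

Yes; width 3.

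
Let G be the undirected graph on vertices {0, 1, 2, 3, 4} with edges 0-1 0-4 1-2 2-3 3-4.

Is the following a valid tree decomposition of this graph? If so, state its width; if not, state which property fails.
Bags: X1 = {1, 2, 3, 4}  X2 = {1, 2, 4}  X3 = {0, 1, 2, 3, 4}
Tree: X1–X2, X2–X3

No — bags containing vertex 3 are not connected in the tree.

A tree decomposition must satisfy three properties: every vertex lies in some bag; for every edge, both endpoints lie together in some bag; and for every vertex, the bags containing it form a connected subtree. Here bags containing vertex 3 are not connected in the tree, so the decomposition is invalid.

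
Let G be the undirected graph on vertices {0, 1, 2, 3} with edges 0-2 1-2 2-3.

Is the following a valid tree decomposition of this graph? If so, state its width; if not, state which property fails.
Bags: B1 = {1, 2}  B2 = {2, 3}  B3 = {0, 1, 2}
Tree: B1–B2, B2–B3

A tree decomposition must satisfy three properties: every vertex lies in some bag; for every edge, both endpoints lie together in some bag; and for every vertex, the bags containing it form a connected subtree. Here bags containing vertex 1 are not connected in the tree, so the decomposition is invalid.

No — bags containing vertex 1 are not connected in the tree.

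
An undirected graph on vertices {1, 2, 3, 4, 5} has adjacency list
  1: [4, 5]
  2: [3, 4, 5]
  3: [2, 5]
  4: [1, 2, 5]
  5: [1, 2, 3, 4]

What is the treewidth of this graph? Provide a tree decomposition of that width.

Each bag holds 3 vertices, so the decomposition has width 2, which upper-bounds the treewidth. On the other hand G contains the 3-clique {1, 4, 5}. A clique must lie in a single bag of any decomposition, so no decomposition can have width below 2. Combining the bounds, tw(G) = 2.

Treewidth 2.
One such decomposition:
Bags: B1 = {1, 4, 5}  B2 = {2, 4, 5}  B3 = {2, 3, 5}
Tree: B1–B2, B2–B3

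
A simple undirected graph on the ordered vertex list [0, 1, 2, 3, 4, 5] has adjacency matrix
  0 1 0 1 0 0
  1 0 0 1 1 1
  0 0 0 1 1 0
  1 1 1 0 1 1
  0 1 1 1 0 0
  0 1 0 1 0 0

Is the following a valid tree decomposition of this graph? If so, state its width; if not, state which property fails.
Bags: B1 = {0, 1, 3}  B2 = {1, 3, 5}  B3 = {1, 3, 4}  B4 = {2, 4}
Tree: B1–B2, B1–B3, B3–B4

No — edge (3,2) lies in no bag.

A tree decomposition must satisfy three properties: every vertex lies in some bag; for every edge, both endpoints lie together in some bag; and for every vertex, the bags containing it form a connected subtree. Here edge (3,2) lies in no bag, so the decomposition is invalid.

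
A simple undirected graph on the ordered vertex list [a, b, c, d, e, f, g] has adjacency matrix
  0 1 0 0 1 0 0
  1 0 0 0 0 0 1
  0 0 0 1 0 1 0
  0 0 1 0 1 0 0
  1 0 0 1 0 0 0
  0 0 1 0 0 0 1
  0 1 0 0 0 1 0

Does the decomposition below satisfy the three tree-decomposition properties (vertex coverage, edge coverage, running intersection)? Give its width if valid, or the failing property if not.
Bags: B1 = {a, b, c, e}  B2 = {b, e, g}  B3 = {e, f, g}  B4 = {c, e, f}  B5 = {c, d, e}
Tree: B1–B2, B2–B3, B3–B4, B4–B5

No — bags containing vertex c are not connected in the tree.

A tree decomposition must satisfy three properties: every vertex lies in some bag; for every edge, both endpoints lie together in some bag; and for every vertex, the bags containing it form a connected subtree. Here bags containing vertex c are not connected in the tree, so the decomposition is invalid.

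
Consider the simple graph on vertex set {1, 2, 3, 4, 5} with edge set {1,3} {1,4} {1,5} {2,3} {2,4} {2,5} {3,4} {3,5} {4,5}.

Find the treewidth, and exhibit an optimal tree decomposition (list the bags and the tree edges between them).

The largest bag has 4 vertices, giving width 3; this decomposition certifies tw(G) ≤ 3. Conversely, {1, 3, 4, 5} is a clique of size 4, and the vertices of any clique must share a bag in every tree decomposition; so some bag has ≥ 4 vertices and tw(G) ≥ 3. The upper and lower bounds meet at 3, so that is the treewidth.

Treewidth 3.
One optimal decomposition is:
Bags: B1 = {1, 3, 4, 5}  B2 = {2, 3, 4, 5}
Tree: B1–B2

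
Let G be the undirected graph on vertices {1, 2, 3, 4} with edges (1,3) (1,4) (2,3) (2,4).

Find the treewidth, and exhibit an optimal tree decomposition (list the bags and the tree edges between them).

Each bag holds 3 vertices, so the decomposition has width 2, which upper-bounds the treewidth. The edges 3–2–4–1–3 form a cycle, so G is not a tree and its treewidth is at least 2. Combining the bounds, tw(G) = 2.

Treewidth 2.
Bags: B1 = {2, 3, 4}  B2 = {1, 3, 4}
Tree: B1–B2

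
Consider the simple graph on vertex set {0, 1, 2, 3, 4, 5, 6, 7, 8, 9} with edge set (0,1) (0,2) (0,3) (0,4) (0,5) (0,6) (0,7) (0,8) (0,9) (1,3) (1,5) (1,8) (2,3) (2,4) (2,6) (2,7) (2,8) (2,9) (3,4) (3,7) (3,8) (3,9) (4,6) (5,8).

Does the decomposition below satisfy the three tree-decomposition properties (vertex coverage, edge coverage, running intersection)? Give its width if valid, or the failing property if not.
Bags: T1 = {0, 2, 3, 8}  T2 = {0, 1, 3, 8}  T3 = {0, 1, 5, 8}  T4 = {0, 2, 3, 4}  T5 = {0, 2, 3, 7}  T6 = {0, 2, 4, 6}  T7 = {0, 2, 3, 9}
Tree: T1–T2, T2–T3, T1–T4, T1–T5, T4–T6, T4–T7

Vertex coverage: the bags together contain {0, 1, 2, 3, 4, 5, 6, 7, 8, 9}, the full vertex set. Edge coverage: each edge of G has both endpoints in at least one bag. Running intersection: for every vertex, the bags containing it form a connected subtree. All three properties hold, so this is a valid tree decomposition of width max|bag| − 1 = 3, and hence tw(G) ≤ 3.

Yes; width 3.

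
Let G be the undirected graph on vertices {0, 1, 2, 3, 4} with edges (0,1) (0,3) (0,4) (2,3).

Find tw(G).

A width-1 tree decomposition is:
Bags: B1 = {0, 3}  B2 = {2, 3}  B3 = {0, 1}  B4 = {0, 4}
Tree: B1–B2, B1–B3, B3–B4
Every bag has size at most 2, so the width is 2 − 1 = 1 and tw(G) ≤ 1. Any graph with an edge has treewidth ≥ 1, and G has the edge 0–3. The upper and lower bounds meet at 1, so that is the treewidth.

1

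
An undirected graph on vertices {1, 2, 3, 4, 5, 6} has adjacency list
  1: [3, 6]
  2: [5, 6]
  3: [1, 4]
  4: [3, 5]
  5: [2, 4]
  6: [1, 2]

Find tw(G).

A width-2 tree decomposition is:
Bags: B1 = {2, 4, 5}  B2 = {2, 4, 6}  B3 = {1, 4, 6}  B4 = {1, 3, 4}
Tree: B1–B2, B2–B3, B3–B4
Each bag holds 3 vertices, so the decomposition has width 2, which upper-bounds the treewidth. Since 4–5–2–6–1–3–4 is a cycle in G, G is not acyclic. Forests are exactly the graphs of treewidth ≤ 1, so tw(G) ≥ 2. The upper and lower bounds meet at 2, so that is the treewidth.

2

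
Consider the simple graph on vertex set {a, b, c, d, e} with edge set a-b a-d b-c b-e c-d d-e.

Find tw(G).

A width-2 tree decomposition is:
Bags: B1 = {a, b, d}  B2 = {b, c, d}  B3 = {b, d, e}
Tree: B1–B2, B2–B3
Each bag holds 3 vertices, so the decomposition has width 2, which upper-bounds the treewidth. Since b–a–d–c–b is a cycle in G, G is not acyclic. Forests are exactly the graphs of treewidth ≤ 1, so tw(G) ≥ 2. Therefore the treewidth is 2.

2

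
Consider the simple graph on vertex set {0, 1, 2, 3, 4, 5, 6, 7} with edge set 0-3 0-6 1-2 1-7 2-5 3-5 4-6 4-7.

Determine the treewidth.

A width-2 tree decomposition is:
Bags: B1 = {4, 6, 7}  B2 = {0, 6, 7}  B3 = {0, 3, 7}  B4 = {3, 5, 7}  B5 = {2, 5, 7}  B6 = {1, 2, 7}
Tree: B1–B2, B2–B3, B3–B4, B4–B5, B5–B6
Each bag holds 3 vertices, so the decomposition has width 2, which upper-bounds the treewidth. For the lower bound, G contains the cycle 7–4–6–0–3–5–2–1–7, so G is not a forest; only forests have treewidth ≤ 1, hence tw(G) ≥ 2. Therefore the treewidth is 2.

2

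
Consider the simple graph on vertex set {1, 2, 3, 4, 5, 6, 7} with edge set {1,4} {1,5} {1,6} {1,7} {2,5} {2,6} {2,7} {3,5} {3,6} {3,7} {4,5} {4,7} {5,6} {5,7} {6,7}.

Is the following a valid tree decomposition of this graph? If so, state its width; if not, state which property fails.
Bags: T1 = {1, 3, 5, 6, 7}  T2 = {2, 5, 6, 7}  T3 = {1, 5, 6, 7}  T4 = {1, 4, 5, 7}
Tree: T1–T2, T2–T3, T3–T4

A tree decomposition must satisfy three properties: every vertex lies in some bag; for every edge, both endpoints lie together in some bag; and for every vertex, the bags containing it form a connected subtree. Here bags containing vertex 1 are not connected in the tree, so the decomposition is invalid.

No — bags containing vertex 1 are not connected in the tree.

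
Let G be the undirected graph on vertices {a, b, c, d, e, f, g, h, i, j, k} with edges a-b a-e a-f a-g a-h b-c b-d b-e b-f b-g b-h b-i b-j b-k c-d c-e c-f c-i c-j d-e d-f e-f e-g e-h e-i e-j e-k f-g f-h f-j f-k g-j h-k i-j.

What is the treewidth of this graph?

A width-4 tree decomposition is:
Bags: B1 = {b, e, f, g, j}  B2 = {a, b, e, f, g}  B3 = {b, c, e, f, j}  B4 = {a, b, e, f, h}  B5 = {b, e, f, h, k}  B6 = {b, c, e, i, j}  B7 = {b, c, d, e, f}
Tree: B1–B2, B1–B3, B2–B4, B4–B5, B3–B6, B3–B7
Every bag has size at most 5, so the width is 5 − 1 = 4 and tw(G) ≤ 4. On the other hand G contains the 5-clique {b, c, d, e, f}. A clique must lie in a single bag of any decomposition, so no decomposition can have width below 4. Combining the bounds, tw(G) = 4.

4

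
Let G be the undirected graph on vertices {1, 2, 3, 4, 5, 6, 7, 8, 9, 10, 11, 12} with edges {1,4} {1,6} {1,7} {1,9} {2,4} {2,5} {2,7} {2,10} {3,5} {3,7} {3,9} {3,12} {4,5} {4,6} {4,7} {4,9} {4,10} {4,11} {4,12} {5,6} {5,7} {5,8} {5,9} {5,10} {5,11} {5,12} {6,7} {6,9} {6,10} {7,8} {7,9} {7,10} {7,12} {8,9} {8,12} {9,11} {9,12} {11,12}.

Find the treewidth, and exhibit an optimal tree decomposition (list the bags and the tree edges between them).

Treewidth 4.
Bags: B1 = {4, 5, 6, 7, 9}  B2 = {4, 5, 7, 9, 12}  B3 = {4, 5, 6, 7, 10}  B4 = {5, 7, 8, 9, 12}  B5 = {1, 4, 6, 7, 9}  B6 = {3, 5, 7, 9, 12}  B7 = {2, 4, 5, 7, 10}  B8 = {4, 5, 9, 11, 12}
Tree: B1–B2, B1–B3, B2–B4, B1–B5, B4–B6, B3–B7, B2–B8

The largest bag has 5 vertices, giving width 4; this decomposition certifies tw(G) ≤ 4. Conversely, {1, 4, 6, 7, 9} is a clique of size 5, and the vertices of any clique must share a bag in every tree decomposition; so some bag has ≥ 5 vertices and tw(G) ≥ 4. Hence tw(G) = 4 exactly.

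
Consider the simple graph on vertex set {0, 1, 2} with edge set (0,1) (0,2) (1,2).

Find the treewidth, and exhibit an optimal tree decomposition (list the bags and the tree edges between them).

A single bag containing all 3 vertices is trivially a valid decomposition of width 2. On the other hand G contains the 3-clique {0, 1, 2}. A clique must lie in a single bag of any decomposition, so no decomposition can have width below 2. Combining the bounds, tw(G) = 2.

Treewidth 2.
Bags: B1 = {0, 1, 2}
Tree: (single bag)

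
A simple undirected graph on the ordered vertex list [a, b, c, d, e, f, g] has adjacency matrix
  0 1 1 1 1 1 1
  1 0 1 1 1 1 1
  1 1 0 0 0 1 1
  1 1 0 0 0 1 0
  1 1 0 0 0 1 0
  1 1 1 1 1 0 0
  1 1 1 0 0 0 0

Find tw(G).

A width-3 tree decomposition is:
Bags: B1 = {a, b, c, f}  B2 = {a, b, c, g}  B3 = {a, b, d, f}  B4 = {a, b, e, f}
Tree: B1–B2, B1–B3, B3–B4
The largest bag has 4 vertices, giving width 3; this decomposition certifies tw(G) ≤ 3. On the other hand G contains the 4-clique {a, b, c, g}. A clique must lie in a single bag of any decomposition, so no decomposition can have width below 3. The upper and lower bounds meet at 3, so that is the treewidth.

3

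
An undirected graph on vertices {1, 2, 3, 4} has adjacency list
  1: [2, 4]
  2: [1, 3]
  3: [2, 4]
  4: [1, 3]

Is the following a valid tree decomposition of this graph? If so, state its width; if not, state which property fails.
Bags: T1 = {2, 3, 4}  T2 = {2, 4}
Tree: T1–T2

No — vertex 1 appears in no bag.

A tree decomposition must satisfy three properties: every vertex lies in some bag; for every edge, both endpoints lie together in some bag; and for every vertex, the bags containing it form a connected subtree. Here vertex 1 appears in no bag, so the decomposition is invalid.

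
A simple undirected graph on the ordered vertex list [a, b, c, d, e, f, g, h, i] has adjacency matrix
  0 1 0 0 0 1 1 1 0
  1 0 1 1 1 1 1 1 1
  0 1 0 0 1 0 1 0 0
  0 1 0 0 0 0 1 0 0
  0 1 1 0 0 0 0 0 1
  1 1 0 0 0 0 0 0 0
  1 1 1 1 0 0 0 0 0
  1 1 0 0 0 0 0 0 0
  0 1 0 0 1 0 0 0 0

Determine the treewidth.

2

A width-2 tree decomposition is:
Bags: B1 = {b, c, g}  B2 = {a, b, g}  B3 = {a, b, f}  B4 = {a, b, h}  B5 = {b, c, e}  B6 = {b, d, g}  B7 = {b, e, i}
Tree: B1–B2, B2–B3, B3–B4, B1–B5, B2–B6, B5–B7
Every bag has size at most 3, so the width is 3 − 1 = 2 and tw(G) ≤ 2. On the other hand G contains the 3-clique {a, b, f}. A clique must lie in a single bag of any decomposition, so no decomposition can have width below 2. The upper and lower bounds meet at 2, so that is the treewidth.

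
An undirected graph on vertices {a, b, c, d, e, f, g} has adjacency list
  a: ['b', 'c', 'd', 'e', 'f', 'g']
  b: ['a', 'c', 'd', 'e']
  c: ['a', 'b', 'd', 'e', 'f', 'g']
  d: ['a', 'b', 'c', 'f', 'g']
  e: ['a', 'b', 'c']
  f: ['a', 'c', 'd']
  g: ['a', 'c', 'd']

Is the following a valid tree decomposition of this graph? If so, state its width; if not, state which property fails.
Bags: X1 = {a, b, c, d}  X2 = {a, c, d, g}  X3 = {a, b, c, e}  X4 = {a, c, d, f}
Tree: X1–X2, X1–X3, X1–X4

Vertex coverage: the bags together contain {a, b, c, d, e, f, g}, the full vertex set. Edge coverage: each edge of G has both endpoints in at least one bag. Running intersection: for every vertex, the bags containing it form a connected subtree. All three properties hold, so this is a valid tree decomposition of width max|bag| − 1 = 3, and hence tw(G) ≤ 3.

Yes; width 3.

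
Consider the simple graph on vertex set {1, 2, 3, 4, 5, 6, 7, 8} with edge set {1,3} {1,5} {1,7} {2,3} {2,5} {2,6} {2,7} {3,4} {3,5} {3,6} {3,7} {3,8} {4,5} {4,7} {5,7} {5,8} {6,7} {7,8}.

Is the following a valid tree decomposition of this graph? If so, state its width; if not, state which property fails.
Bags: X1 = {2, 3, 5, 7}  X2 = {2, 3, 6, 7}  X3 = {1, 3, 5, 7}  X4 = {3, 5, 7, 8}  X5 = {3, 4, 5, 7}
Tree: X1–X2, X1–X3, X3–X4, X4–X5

Every vertex of G appears in some bag (union = {1, 2, 3, 4, 5, 6, 7, 8}); every edge is covered by a bag; and for each vertex v the set of bags containing v is connected in the bag tree. The decomposition is therefore valid. The largest bag has 4 vertices, so the width is 3.

Yes; width 3.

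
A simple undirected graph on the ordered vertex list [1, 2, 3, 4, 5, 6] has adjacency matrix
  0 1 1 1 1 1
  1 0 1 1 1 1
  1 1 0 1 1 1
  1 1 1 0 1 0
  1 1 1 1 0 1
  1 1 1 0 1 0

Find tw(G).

A width-4 tree decomposition is:
Bags: B1 = {1, 2, 3, 5, 6}  B2 = {1, 2, 3, 4, 5}
Tree: B1–B2
Every bag has size at most 5, so the width is 5 − 1 = 4 and tw(G) ≤ 4. For the lower bound, the 5 vertices {1, 2, 3, 4, 5} are pairwise adjacent, and any tree decomposition puts a clique entirely inside one bag — forcing width ≥ 4. Therefore the treewidth is 4.

4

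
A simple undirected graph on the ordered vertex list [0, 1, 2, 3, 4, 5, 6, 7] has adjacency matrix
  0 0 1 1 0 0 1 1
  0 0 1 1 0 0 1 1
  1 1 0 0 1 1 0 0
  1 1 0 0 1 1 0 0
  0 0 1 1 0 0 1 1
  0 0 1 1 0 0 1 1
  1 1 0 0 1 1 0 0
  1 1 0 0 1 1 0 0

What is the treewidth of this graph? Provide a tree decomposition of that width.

Each bag holds 5 vertices, so the decomposition has width 4, which upper-bounds the treewidth. For the lower bound: the 5 vertex sets {5,6}, {0,2}, {3,4}, {1}, {7} are disjoint, each induces a connected subgraph, and every pair is joined by at least one edge of G. Contracting each set to a single vertex therefore yields K_{5} as a minor, and since treewidth is minor-monotone, tw(G) ≥ tw(K_{5}) = 4. Hence tw(G) = 4 exactly.

Treewidth 4.
One such decomposition:
Bags: B1 = {0, 1, 4, 5, 6}  B2 = {0, 1, 2, 4, 5}  B3 = {0, 1, 3, 4, 5}  B4 = {0, 1, 4, 5, 7}
Tree: B1–B2, B2–B3, B3–B4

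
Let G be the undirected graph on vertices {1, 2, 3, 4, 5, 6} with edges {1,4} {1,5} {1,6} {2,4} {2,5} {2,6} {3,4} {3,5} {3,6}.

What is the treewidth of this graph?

A width-3 tree decomposition is:
Bags: B1 = {1, 4, 5, 6}  B2 = {2, 4, 5, 6}  B3 = {3, 4, 5, 6}
Tree: B1–B2, B2–B3
The largest bag has 4 vertices, giving width 3; this decomposition certifies tw(G) ≤ 3. For the lower bound: the 4 vertex sets {1,6}, {2,4}, {5}, {3} are disjoint, each induces a connected subgraph, and every pair is joined by at least one edge of G. Contracting each set to a single vertex therefore yields K_{4} as a minor, and since treewidth is minor-monotone, tw(G) ≥ tw(K_{4}) = 3. Combining the bounds, tw(G) = 3.

3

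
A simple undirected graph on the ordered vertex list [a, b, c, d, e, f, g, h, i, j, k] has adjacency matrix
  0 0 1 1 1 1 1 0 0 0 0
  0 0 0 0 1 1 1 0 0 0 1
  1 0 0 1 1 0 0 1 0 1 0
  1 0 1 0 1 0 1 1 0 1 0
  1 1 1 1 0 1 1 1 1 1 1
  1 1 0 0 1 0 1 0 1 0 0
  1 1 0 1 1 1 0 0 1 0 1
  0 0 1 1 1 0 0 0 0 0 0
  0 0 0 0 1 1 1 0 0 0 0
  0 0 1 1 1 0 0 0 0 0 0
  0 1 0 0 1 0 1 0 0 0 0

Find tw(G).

A width-3 tree decomposition is:
Bags: B1 = {a, d, e, g}  B2 = {a, e, f, g}  B3 = {b, e, f, g}  B4 = {a, c, d, e}  B5 = {e, f, g, i}  B6 = {b, e, g, k}  B7 = {c, d, e, j}  B8 = {c, d, e, h}
Tree: B1–B2, B2–B3, B1–B4, B2–B5, B3–B6, B4–B7, B7–B8
The largest bag has 4 vertices, giving width 3; this decomposition certifies tw(G) ≤ 3. Conversely, {a, d, e, g} is a clique of size 4, and the vertices of any clique must share a bag in every tree decomposition; so some bag has ≥ 4 vertices and tw(G) ≥ 3. Hence tw(G) = 3 exactly.

3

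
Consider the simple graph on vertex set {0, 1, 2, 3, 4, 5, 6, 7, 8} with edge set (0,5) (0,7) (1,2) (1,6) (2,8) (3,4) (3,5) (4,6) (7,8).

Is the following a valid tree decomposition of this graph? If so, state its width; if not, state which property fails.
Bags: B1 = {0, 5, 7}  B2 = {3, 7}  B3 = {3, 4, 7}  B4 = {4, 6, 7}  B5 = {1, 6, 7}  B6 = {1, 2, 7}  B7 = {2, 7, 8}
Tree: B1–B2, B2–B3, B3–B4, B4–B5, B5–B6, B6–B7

No — edge (5,3) lies in no bag.

A tree decomposition must satisfy three properties: every vertex lies in some bag; for every edge, both endpoints lie together in some bag; and for every vertex, the bags containing it form a connected subtree. Here edge (5,3) lies in no bag, so the decomposition is invalid.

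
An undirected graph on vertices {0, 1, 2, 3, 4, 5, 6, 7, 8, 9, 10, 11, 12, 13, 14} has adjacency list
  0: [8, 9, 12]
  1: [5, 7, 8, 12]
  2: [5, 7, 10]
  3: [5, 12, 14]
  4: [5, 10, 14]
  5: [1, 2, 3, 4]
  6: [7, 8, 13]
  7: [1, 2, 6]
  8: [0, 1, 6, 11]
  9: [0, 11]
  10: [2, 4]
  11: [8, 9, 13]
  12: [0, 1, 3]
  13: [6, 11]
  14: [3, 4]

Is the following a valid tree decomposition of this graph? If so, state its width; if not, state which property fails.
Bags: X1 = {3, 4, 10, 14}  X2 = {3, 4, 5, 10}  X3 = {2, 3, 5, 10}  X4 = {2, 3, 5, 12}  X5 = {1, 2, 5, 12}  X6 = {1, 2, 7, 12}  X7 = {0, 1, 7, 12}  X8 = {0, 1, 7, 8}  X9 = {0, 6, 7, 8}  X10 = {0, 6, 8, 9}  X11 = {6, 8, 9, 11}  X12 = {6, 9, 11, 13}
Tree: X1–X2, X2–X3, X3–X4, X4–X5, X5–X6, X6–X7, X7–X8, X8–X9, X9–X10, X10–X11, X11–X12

Yes; width 3.

Checking the three conditions: (i) the bags cover all of {0, 1, 2, 3, 4, 5, 6, 7, 8, 9, 10, 11, 12, 13, 14}; (ii) for each edge, some bag contains both endpoints; (iii) the bags containing any fixed vertex form a subtree. All hold, so the decomposition is valid with width 4 − 1 = 3.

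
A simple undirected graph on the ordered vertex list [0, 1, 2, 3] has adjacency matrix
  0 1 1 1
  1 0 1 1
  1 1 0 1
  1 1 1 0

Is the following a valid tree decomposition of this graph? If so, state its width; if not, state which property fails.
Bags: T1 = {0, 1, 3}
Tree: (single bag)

A tree decomposition must satisfy three properties: every vertex lies in some bag; for every edge, both endpoints lie together in some bag; and for every vertex, the bags containing it form a connected subtree. Here vertex 2 appears in no bag, so the decomposition is invalid.

No — vertex 2 appears in no bag.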